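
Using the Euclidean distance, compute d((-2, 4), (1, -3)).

(Σ|x_i - y_i|^2)^(1/2) = (|-2 - 1|^2 + |4 - (-3)|^2)^(1/2)
= (3^2 + 7^2)^(1/2) = (9 + 49)^(1/2) = (58)^(1/2) ≈ 7.6158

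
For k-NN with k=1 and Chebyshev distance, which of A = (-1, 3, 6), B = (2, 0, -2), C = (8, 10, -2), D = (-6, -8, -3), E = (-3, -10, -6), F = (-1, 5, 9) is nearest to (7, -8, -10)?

Distances: d(A) = 16, d(B) = 8, d(C) = 18, d(D) = 13, d(E) = 10, d(F) = 19. Nearest: B = (2, 0, -2) with distance 8.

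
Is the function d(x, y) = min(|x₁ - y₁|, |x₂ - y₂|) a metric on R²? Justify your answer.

No. d fails identity of indiscernibles: take x = (-4, 0) and y = (-4, 5). Then d(x,y) = min(|-4 - (-4)|, |0 - 5|) = min(0, 5) = 0, yet x ≠ y.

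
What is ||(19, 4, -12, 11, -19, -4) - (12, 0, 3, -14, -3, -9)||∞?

max(|x_i - y_i|) = max(|19 - 12|, |4 - 0|, |-12 - 3|, |11 - (-14)|, |-19 - (-3)|, |-4 - (-9)|) = max(7, 4, 15, 25, 16, 5) = 25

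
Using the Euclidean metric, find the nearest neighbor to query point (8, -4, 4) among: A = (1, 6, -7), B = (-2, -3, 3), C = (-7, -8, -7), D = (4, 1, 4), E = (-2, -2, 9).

Distances: d(A) ≈ 16.4317, d(B) ≈ 10.0995, d(C) ≈ 19.0263, d(D) ≈ 6.4031, d(E) ≈ 11.3578. Nearest: D = (4, 1, 4) with distance 6.4031.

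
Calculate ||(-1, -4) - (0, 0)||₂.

√(Σ(x_i - y_i)²) = √((-1 - 0)² + (-4 - 0)²)
= √((-1)² + (-4)²) = √(1 + 16) = √17 ≈ 4.1231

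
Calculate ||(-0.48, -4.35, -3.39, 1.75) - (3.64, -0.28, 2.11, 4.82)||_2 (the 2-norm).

(Σ|x_i - y_i|^2)^(1/2) = (|-0.48 - 3.64|^2 + |-4.35 - (-0.28)|^2 + |-3.39 - 2.11|^2 + |1.75 - 4.82|^2)^(1/2)
= (4.12^2 + 4.07^2 + 5.5^2 + 3.07^2)^(1/2) = (16.9744 + 16.5649 + 30.25 + 9.4249)^(1/2) = (73.2142)^(1/2) ≈ 8.5565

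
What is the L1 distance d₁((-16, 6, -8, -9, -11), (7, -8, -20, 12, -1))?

Σ|x_i - y_i| = |-16 - 7| + |6 - (-8)| + |-8 - (-20)| + |-9 - 12| + |-11 - (-1)| = 23 + 14 + 12 + 21 + 10 = 80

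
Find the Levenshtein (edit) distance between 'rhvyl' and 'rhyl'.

Let D[i][j] be the edit distance between the first i characters of 'rhvyl' and the first j characters of 'rhyl', with D[i][0] = i, D[0][j] = j, and D[i][j] = D[i-1][j-1] if the characters match, else 1 + min(D[i-1][j], D[i][j-1], D[i-1][j-1]). Filling the table (rows: prefixes of 'rhvyl', columns: prefixes of 'rhyl'):
     ε  r  h  y  l
  ε  0  1  2  3  4
  r  1  0  1  2  3
  h  2  1  0  1  2
  v  3  2  1  1  2
  y  4  3  2  1  2
  l  5  4  3  2  1
The bottom-right entry gives D[5][4] = 1, so no sequence of fewer than 1 edit works. Backtracking through the table gives one optimal edit sequence (1 edit):
  rhvyl → rhyl (del v @3)
Edit distance = 1.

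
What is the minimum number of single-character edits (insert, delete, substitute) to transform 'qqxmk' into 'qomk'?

Let D[i][j] be the edit distance between the first i characters of 'qqxmk' and the first j characters of 'qomk', with D[i][0] = i, D[0][j] = j, and D[i][j] = D[i-1][j-1] if the characters match, else 1 + min(D[i-1][j], D[i][j-1], D[i-1][j-1]). Filling the table (rows: prefixes of 'qqxmk', columns: prefixes of 'qomk'):
     ε  q  o  m  k
  ε  0  1  2  3  4
  q  1  0  1  2  3
  q  2  1  1  2  3
  x  3  2  2  2  3
  m  4  3  3  2  3
  k  5  4  4  3  2
The bottom-right entry gives D[5][4] = 2, so no sequence of fewer than 2 edits works. Backtracking through the table gives one optimal edit sequence (2 edits):
  qqxmk → qxmk (del q @1)
  qxmk → qomk (sub x→o @2)
Edit distance = 2.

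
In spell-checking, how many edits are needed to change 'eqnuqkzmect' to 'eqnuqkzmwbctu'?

Let D[i][j] be the edit distance between the first i characters of 'eqnuqkzmect' and the first j characters of 'eqnuqkzmwbctu', with D[i][0] = i, D[0][j] = j, and D[i][j] = D[i-1][j-1] if the characters match, else 1 + min(D[i-1][j], D[i][j-1], D[i-1][j-1]). Filling the table (rows: prefixes of 'eqnuqkzmect', columns: prefixes of 'eqnuqkzmwbctu'):
     ε  e  q  n  u  q  k  z  m  w  b  c  t  u
  ε  0  1  2  3  4  5  6  7  8  9 10 11 12 13
  e  1  0  1  2  3  4  5  6  7  8  9 10 11 12
  q  2  1  0  1  2  3  4  5  6  7  8  9 10 11
  n  3  2  1  0  1  2  3  4  5  6  7  8  9 10
  u  4  3  2  1  0  1  2  3  4  5  6  7  8  9
  q  5  4  3  2  1  0  1  2  3  4  5  6  7  8
  k  6  5  4  3  2  1  0  1  2  3  4  5  6  7
  z  7  6  5  4  3  2  1  0  1  2  3  4  5  6
  m  8  7  6  5  4  3  2  1  0  1  2  3  4  5
  e  9  8  7  6  5  4  3  2  1  1  2  3  4  5
  c 10  9  8  7  6  5  4  3  2  2  2  2  3  4
  t 11 10  9  8  7  6  5  4  3  3  3  3  2  3
The bottom-right entry gives D[11][13] = 3, so no sequence of fewer than 3 edits works. Backtracking through the table gives one optimal edit sequence (3 edits):
  eqnuqkzmect → eqnuqkzmwect (ins w @9)
  eqnuqkzmwect → eqnuqkzmwbct (sub e→b @10)
  eqnuqkzmwbct → eqnuqkzmwbctu (ins u @13)
Edit distance = 3.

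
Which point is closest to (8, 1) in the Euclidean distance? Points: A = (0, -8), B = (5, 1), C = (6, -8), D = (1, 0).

Distances: d(A) ≈ 12.0416, d(B) = 3, d(C) ≈ 9.2195, d(D) ≈ 7.0711. Nearest: B = (5, 1) with distance 3.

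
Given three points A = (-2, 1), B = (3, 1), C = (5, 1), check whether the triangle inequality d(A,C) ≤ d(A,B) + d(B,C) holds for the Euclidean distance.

d(A,B) = √(5² + 0²) = √25 = 5, d(B,C) = √(2² + 0²) = √4 = 2, d(A,C) = √(7² + 0²) = √49 = 7.
d(A,C) = 7 ≤ 5 + 2 = 7. Triangle inequality is satisfied.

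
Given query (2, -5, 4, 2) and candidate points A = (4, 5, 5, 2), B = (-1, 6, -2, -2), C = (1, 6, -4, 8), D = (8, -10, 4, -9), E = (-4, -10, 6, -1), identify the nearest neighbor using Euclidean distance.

Distances: d(A) ≈ 10.247, d(B) ≈ 13.4907, d(C) ≈ 14.8997, d(D) ≈ 13.4907, d(E) ≈ 8.6023. Nearest: E = (-4, -10, 6, -1) with distance 8.6023.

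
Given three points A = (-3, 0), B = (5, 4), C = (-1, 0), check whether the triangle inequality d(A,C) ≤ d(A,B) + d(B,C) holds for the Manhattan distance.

d(A,B) = 8 + 4 = 12, d(B,C) = 6 + 4 = 10, d(A,C) = 2 + 0 = 2.
d(A,C) = 2 ≤ 12 + 10 = 22. Triangle inequality is satisfied.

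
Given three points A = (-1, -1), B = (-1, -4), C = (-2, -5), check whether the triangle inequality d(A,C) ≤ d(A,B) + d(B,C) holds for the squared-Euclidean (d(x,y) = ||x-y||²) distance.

d(A,B) = 0² + 3² = 9, d(B,C) = 1² + 1² = 2, d(A,C) = 1² + 4² = 17.
d(A,C) = 17 > 9 + 2 = 11. Triangle inequality is VIOLATED. (Squared-Euclidean is not a metric — this is a counterexample.)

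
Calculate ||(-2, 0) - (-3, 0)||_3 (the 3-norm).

(Σ|x_i - y_i|^3)^(1/3) = (|-2 - (-3)|^3 + |0 - 0|^3)^(1/3)
= (1^3 + 0^3)^(1/3) = (1 + 0)^(1/3) = (1)^(1/3) = 1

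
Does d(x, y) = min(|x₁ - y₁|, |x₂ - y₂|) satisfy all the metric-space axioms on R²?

No. d fails identity of indiscernibles: take x = (4, 0) and y = (4, 9). Then d(x,y) = min(|4 - 4|, |0 - 9|) = min(0, 9) = 0, yet x ≠ y.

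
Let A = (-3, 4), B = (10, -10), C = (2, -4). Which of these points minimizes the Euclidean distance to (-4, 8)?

Distances: d(A) ≈ 4.1231, d(B) ≈ 22.8035, d(C) ≈ 13.4164. Nearest: A = (-3, 4) with distance 4.1231.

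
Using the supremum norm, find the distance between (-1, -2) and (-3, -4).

max(|x_i - y_i|) = max(|-1 - (-3)|, |-2 - (-4)|) = max(2, 2) = 2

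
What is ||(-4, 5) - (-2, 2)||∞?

max(|x_i - y_i|) = max(|-4 - (-2)|, |5 - 2|) = max(2, 3) = 3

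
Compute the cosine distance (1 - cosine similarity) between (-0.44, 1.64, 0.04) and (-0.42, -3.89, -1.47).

With u = (-0.44, 1.64, 0.04), v = (-0.42, -3.89, -1.47):
u·v = (-0.44)·(-0.42) + 1.64·(-3.89) + 0.04·(-1.47) = 0.1848 + (-6.3796) + (-0.0588) = -6.2536.
|u| = √((-0.44)² + 1.64² + 0.04²) = √(0.1936 + 2.6896 + 0.0016) = √2.8848, |v| = √((-0.42)² + (-3.89)² + (-1.47)²) = √(0.1764 + 15.1321 + 2.1609) = √17.4694.
cos θ = (u·v)/(|u||v|) = -6.2536/(√2.8848·√17.4694) ≈ -0.8809
Cosine distance = 1 - cos θ ≈ 1 - (-0.8809) = 1.8809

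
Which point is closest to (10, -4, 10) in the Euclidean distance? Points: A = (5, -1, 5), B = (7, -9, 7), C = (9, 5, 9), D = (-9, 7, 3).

Distances: d(A) ≈ 7.6811, d(B) ≈ 6.5574, d(C) ≈ 9.1104, d(D) ≈ 23.0434. Nearest: B = (7, -9, 7) with distance 6.5574.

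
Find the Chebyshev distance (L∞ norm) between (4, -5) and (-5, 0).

max(|x_i - y_i|) = max(|4 - (-5)|, |-5 - 0|) = max(9, 5) = 9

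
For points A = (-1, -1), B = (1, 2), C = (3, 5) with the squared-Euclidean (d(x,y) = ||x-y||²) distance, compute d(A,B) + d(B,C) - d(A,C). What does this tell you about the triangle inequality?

d(A,B) = 2² + 3² = 13, d(B,C) = 2² + 3² = 13, d(A,C) = 4² + 6² = 52.
d(A,B) + d(B,C) - d(A,C) = 13 + 13 - 52 = 26 - 52 = -26. This is < 0, so the triangle inequality FAILS for these points (squared-Euclidean is not a metric).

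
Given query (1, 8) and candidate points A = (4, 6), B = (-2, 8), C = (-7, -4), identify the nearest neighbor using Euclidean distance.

Distances: d(A) ≈ 3.6056, d(B) = 3, d(C) ≈ 14.4222. Nearest: B = (-2, 8) with distance 3.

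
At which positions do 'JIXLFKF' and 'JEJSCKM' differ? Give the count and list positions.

Differing positions: 2, 3, 4, 5, 7. Hamming distance = 5.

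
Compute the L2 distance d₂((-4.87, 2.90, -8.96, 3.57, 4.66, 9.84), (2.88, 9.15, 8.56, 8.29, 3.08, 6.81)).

√(Σ(x_i - y_i)²) = √((-4.87 - 2.88)² + (2.9 - 9.15)² + (-8.96 - 8.56)² + (3.57 - 8.29)² + (4.66 - 3.08)² + (9.84 - 6.81)²)
= √((-7.75)² + (-6.25)² + (-17.52)² + (-4.72)² + 1.58² + 3.03²) = √(60.0625 + 39.0625 + 306.9504 + 22.2784 + 2.4964 + 9.1809) = √440.0311 ≈ 20.9769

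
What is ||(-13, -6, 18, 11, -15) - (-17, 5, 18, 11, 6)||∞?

max(|x_i - y_i|) = max(|-13 - (-17)|, |-6 - 5|, |18 - 18|, |11 - 11|, |-15 - 6|) = max(4, 11, 0, 0, 21) = 21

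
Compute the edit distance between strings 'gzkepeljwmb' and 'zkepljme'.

Let D[i][j] be the edit distance between the first i characters of 'gzkepeljwmb' and the first j characters of 'zkepljme', with D[i][0] = i, D[0][j] = j, and D[i][j] = D[i-1][j-1] if the characters match, else 1 + min(D[i-1][j], D[i][j-1], D[i-1][j-1]). Filling the table (rows: prefixes of 'gzkepeljwmb', columns: prefixes of 'zkepljme'):
     ε  z  k  e  p  l  j  m  e
  ε  0  1  2  3  4  5  6  7  8
  g  1  1  2  3  4  5  6  7  8
  z  2  1  2  3  4  5  6  7  8
  k  3  2  1  2  3  4  5  6  7
  e  4  3  2  1  2  3  4  5  6
  p  5  4  3  2  1  2  3  4  5
  e  6  5  4  3  2  2  3  4  4
  l  7  6  5  4  3  2  3  4  5
  j  8  7  6  5  4  3  2  3  4
  w  9  8  7  6  5  4  3  3  4
  m 10  9  8  7  6  5  4  3  4
  b 11 10  9  8  7  6  5  4  4
The bottom-right entry gives D[11][8] = 4, so no sequence of fewer than 4 edits works. Backtracking through the table gives one optimal edit sequence (4 edits):
  gzkepeljwmb → zkepeljwmb (del g @1)
  zkepeljwmb → zkepljwmb (del e @5)
  zkepljwmb → zkepljmb (del w @7)
  zkepljmb → zkepljme (sub b→e @8)
Edit distance = 4.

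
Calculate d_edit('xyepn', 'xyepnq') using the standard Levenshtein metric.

Let D[i][j] be the edit distance between the first i characters of 'xyepn' and the first j characters of 'xyepnq', with D[i][0] = i, D[0][j] = j, and D[i][j] = D[i-1][j-1] if the characters match, else 1 + min(D[i-1][j], D[i][j-1], D[i-1][j-1]). Filling the table (rows: prefixes of 'xyepn', columns: prefixes of 'xyepnq'):
     ε  x  y  e  p  n  q
  ε  0  1  2  3  4  5  6
  x  1  0  1  2  3  4  5
  y  2  1  0  1  2  3  4
  e  3  2  1  0  1  2  3
  p  4  3  2  1  0  1  2
  n  5  4  3  2  1  0  1
The bottom-right entry gives D[5][6] = 1, so no sequence of fewer than 1 edit works. Backtracking through the table gives one optimal edit sequence (1 edit):
  xyepn → xyepnq (ins q @6)
Edit distance = 1.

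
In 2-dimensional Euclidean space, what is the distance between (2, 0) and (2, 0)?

√(Σ(x_i - y_i)²) = √((2 - 2)² + (0 - 0)²)
= √(0² + 0²) = √(0 + 0) = √0 = 0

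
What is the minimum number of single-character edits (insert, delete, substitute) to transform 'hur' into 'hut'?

Let D[i][j] be the edit distance between the first i characters of 'hur' and the first j characters of 'hut', with D[i][0] = i, D[0][j] = j, and D[i][j] = D[i-1][j-1] if the characters match, else 1 + min(D[i-1][j], D[i][j-1], D[i-1][j-1]). Filling the table (rows: prefixes of 'hur', columns: prefixes of 'hut'):
     ε  h  u  t
  ε  0  1  2  3
  h  1  0  1  2
  u  2  1  0  1
  r  3  2  1  1
The bottom-right entry gives D[3][3] = 1, so no sequence of fewer than 1 edit works. Backtracking through the table gives one optimal edit sequence (1 edit):
  hur → hut (sub r→t @3)
Edit distance = 1.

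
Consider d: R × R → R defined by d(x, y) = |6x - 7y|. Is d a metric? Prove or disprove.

No. d fails symmetry: d(1, 6) = |6·1 - 7·6| = |-36| = 36, but d(6, 1) = |6·6 - 7·1| = |29| = 29. Since 36 ≠ 29, d(x,y) ≠ d(y,x) in general.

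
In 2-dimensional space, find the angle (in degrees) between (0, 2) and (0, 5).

With u = (0, 2), v = (0, 5):
u·v = 0·0 + 2·5 = 0 + 10 = 10.
|u| = √(0² + 2²) = √4, |v| = √(0² + 5²) = √25, so |u||v| = √(4·25) = √100 = 10.
cos θ = (u·v)/(|u||v|) = 10/10 = 1 (the vectors are parallel, pointing the same way)
θ = arccos(1) = 0°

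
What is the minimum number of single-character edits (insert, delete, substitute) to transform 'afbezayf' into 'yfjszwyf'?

Let D[i][j] be the edit distance between the first i characters of 'afbezayf' and the first j characters of 'yfjszwyf', with D[i][0] = i, D[0][j] = j, and D[i][j] = D[i-1][j-1] if the characters match, else 1 + min(D[i-1][j], D[i][j-1], D[i-1][j-1]). Filling the table (rows: prefixes of 'afbezayf', columns: prefixes of 'yfjszwyf'):
     ε  y  f  j  s  z  w  y  f
  ε  0  1  2  3  4  5  6  7  8
  a  1  1  2  3  4  5  6  7  8
  f  2  2  1  2  3  4  5  6  7
  b  3  3  2  2  3  4  5  6  7
  e  4  4  3  3  3  4  5  6  7
  z  5  5  4  4  4  3  4  5  6
  a  6  6  5  5  5  4  4  5  6
  y  7  6  6  6  6  5  5  4  5
  f  8  7  6  7  7  6  6  5  4
The bottom-right entry gives D[8][8] = 4, so no sequence of fewer than 4 edits works. Backtracking through the table gives one optimal edit sequence (4 edits):
  afbezayf → yfbezayf (sub a→y @1)
  yfbezayf → yfjezayf (sub b→j @3)
  yfjezayf → yfjszayf (sub e→s @4)
  yfjszayf → yfjszwyf (sub a→w @6)
Edit distance = 4.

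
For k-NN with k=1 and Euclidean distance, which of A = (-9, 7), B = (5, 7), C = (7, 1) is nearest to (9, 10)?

Distances: d(A) ≈ 18.2483, d(B) = 5, d(C) ≈ 9.2195. Nearest: B = (5, 7) with distance 5.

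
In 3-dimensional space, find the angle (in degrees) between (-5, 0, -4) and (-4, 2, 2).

With u = (-5, 0, -4), v = (-4, 2, 2):
u·v = (-5)·(-4) + 0·2 + (-4)·2 = 20 + 0 + (-8) = 12.
|u| = √((-5)² + 0² + (-4)²) = √41, |v| = √((-4)² + 2² + 2²) = √24, so |u||v| = √(41·24) = √984.
cos θ = (u·v)/(|u||v|) = 12/√984 ≈ 0.382546
θ = arccos(0.382546) ≈ 67.51°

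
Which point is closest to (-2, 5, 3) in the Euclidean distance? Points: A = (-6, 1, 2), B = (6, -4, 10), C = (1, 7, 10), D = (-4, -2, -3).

Distances: d(A) ≈ 5.7446, d(B) ≈ 13.9284, d(C) ≈ 7.874, d(D) ≈ 9.434. Nearest: A = (-6, 1, 2) with distance 5.7446.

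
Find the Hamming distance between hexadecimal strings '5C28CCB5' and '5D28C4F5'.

Differing positions: 2, 6, 7. Hamming distance = 3.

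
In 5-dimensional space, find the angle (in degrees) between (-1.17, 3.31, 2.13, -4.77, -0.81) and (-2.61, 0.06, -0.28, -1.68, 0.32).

With u = (-1.17, 3.31, 2.13, -4.77, -0.81), v = (-2.61, 0.06, -0.28, -1.68, 0.32):
u·v = (-1.17)·(-2.61) + 3.31·0.06 + 2.13·(-0.28) + (-4.77)·(-1.68) + (-0.81)·0.32 = 3.0537 + 0.1986 + (-0.5964) + 8.0136 + (-0.2592) = 10.4103.
|u| = √((-1.17)² + 3.31² + 2.13² + (-4.77)² + (-0.81)²) = √(1.3689 + 10.9561 + 4.5369 + 22.7529 + 0.6561) = √40.2709, |v| = √((-2.61)² + 0.06² + (-0.28)² + (-1.68)² + 0.32²) = √(6.8121 + 0.0036 + 0.0784 + 2.8224 + 0.1024) = √9.8189.
cos θ = (u·v)/(|u||v|) = 10.4103/(√40.2709·√9.8189) ≈ 0.523523
θ = arccos(0.523523) ≈ 58.43°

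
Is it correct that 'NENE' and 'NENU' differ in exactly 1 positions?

Differing positions: 4. Hamming distance = 1, so the claim is true.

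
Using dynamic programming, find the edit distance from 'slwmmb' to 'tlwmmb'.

Let D[i][j] be the edit distance between the first i characters of 'slwmmb' and the first j characters of 'tlwmmb', with D[i][0] = i, D[0][j] = j, and D[i][j] = D[i-1][j-1] if the characters match, else 1 + min(D[i-1][j], D[i][j-1], D[i-1][j-1]). Filling the table (rows: prefixes of 'slwmmb', columns: prefixes of 'tlwmmb'):
     ε  t  l  w  m  m  b
  ε  0  1  2  3  4  5  6
  s  1  1  2  3  4  5  6
  l  2  2  1  2  3  4  5
  w  3  3  2  1  2  3  4
  m  4  4  3  2  1  2  3
  m  5  5  4  3  2  1  2
  b  6  6  5  4  3  2  1
The bottom-right entry gives D[6][6] = 1, so no sequence of fewer than 1 edit works. Backtracking through the table gives one optimal edit sequence (1 edit):
  slwmmb → tlwmmb (sub s→t @1)
Edit distance = 1.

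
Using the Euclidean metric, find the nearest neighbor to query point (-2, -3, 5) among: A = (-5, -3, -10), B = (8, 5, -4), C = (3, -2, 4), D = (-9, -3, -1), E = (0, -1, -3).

Distances: d(A) ≈ 15.2971, d(B) ≈ 15.6525, d(C) ≈ 5.1962, d(D) ≈ 9.2195, d(E) ≈ 8.4853. Nearest: C = (3, -2, 4) with distance 5.1962.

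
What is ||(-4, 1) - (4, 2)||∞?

max(|x_i - y_i|) = max(|-4 - 4|, |1 - 2|) = max(8, 1) = 8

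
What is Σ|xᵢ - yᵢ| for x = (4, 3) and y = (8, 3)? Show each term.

Σ|x_i - y_i| = |4 - 8| + |3 - 3| = 4 + 0 = 4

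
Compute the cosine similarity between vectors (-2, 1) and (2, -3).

With u = (-2, 1), v = (2, -3):
u·v = (-2)·2 + 1·(-3) = (-4) + (-3) = -7.
|u| = √((-2)² + 1²) = √5, |v| = √(2² + (-3)²) = √13, so |u||v| = √(5·13) = √65.
cos θ = (u·v)/(|u||v|) = -7/√65 ≈ -0.8682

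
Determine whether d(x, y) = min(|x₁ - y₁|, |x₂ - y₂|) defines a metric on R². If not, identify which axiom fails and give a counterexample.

No. d fails identity of indiscernibles: take x = (5, 0) and y = (5, 2). Then d(x,y) = min(|5 - 5|, |0 - 2|) = min(0, 2) = 0, yet x ≠ y.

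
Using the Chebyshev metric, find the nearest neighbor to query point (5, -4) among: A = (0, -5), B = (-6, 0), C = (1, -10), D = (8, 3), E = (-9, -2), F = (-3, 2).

Distances: d(A) = 5, d(B) = 11, d(C) = 6, d(D) = 7, d(E) = 14, d(F) = 8. Nearest: A = (0, -5) with distance 5.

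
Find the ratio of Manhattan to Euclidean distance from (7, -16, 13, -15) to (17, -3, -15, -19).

L1 = |7 - 17| + |-16 - (-3)| + |13 - (-15)| + |-15 - (-19)| = 10 + 13 + 28 + 4 = 55
L2 = √(10² + 13² + 28² + 4²) = √1069 ≈ 32.6956
L1 ≥ L2 always (equality iff movement is along one axis); L1 > L2 here.
Ratio L1/L2 = 55/√1069 ≈ 1.6822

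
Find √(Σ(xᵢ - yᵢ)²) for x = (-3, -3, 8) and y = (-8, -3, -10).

√(Σ(x_i - y_i)²) = √((-3 - (-8))² + (-3 - (-3))² + (8 - (-10))²)
= √(5² + 0² + 18²) = √(25 + 0 + 324) = √349 ≈ 18.6815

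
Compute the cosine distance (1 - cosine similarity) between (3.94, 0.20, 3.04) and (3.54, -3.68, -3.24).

With u = (3.94, 0.20, 3.04), v = (3.54, -3.68, -3.24):
u·v = 3.94·3.54 + 0.2·(-3.68) + 3.04·(-3.24) = 13.9476 + (-0.736) + (-9.8496) = 3.362.
|u| = √(3.94² + 0.2² + 3.04²) = √(15.5236 + 0.04 + 9.2416) = √24.8052, |v| = √(3.54² + (-3.68)² + (-3.24)²) = √(12.5316 + 13.5424 + 10.4976) = √36.5716.
cos θ = (u·v)/(|u||v|) = 3.362/(√24.8052·√36.5716) ≈ 0.1116
Cosine distance = 1 - cos θ ≈ 1 - 0.1116 = 0.8884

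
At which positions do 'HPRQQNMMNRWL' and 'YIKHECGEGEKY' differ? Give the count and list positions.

Differing positions: 1, 2, 3, 4, 5, 6, 7, 8, 9, 10, 11, 12. Hamming distance = 12.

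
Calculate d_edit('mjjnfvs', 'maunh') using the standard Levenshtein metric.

Let D[i][j] be the edit distance between the first i characters of 'mjjnfvs' and the first j characters of 'maunh', with D[i][0] = i, D[0][j] = j, and D[i][j] = D[i-1][j-1] if the characters match, else 1 + min(D[i-1][j], D[i][j-1], D[i-1][j-1]). Filling the table (rows: prefixes of 'mjjnfvs', columns: prefixes of 'maunh'):
     ε  m  a  u  n  h
  ε  0  1  2  3  4  5
  m  1  0  1  2  3  4
  j  2  1  1  2  3  4
  j  3  2  2  2  3  4
  n  4  3  3  3  2  3
  f  5  4  4  4  3  3
  v  6  5  5  5  4  4
  s  7  6  6  6  5  5
The bottom-right entry gives D[7][5] = 5, so no sequence of fewer than 5 edits works. Backtracking through the table gives one optimal edit sequence (5 edits):
  mjjnfvs → majnfvs (sub j→a @2)
  majnfvs → maunfvs (sub j→u @3)
  maunfvs → maunvs (del f @5)
  maunvs → mauns (del v @5)
  mauns → maunh (sub s→h @5)
Edit distance = 5.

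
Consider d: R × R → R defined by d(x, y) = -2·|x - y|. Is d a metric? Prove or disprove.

No. With c = -2 < 0, d fails non-negativity: d(4, 6) = -2·|4 - 6| = -2·2 = -4 < 0.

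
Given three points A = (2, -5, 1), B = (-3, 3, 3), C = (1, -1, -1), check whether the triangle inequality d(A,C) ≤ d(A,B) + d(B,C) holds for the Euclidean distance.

d(A,B) = √(5² + 8² + 2²) = √93 ≈ 9.6437, d(B,C) = √(4² + 4² + 4²) = √48 ≈ 6.9282, d(A,C) = √(1² + 4² + 2²) = √21 ≈ 4.5826.
d(A,C) ≈ 4.5826 ≤ 9.6437 + 6.9282 = 16.5719. Triangle inequality is satisfied.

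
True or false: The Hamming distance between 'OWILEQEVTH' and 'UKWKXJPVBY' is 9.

Differing positions: 1, 2, 3, 4, 5, 6, 7, 9, 10. Hamming distance = 9, so the claim is true.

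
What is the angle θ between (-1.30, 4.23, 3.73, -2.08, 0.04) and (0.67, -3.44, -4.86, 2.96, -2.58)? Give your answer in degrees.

With u = (-1.30, 4.23, 3.73, -2.08, 0.04), v = (0.67, -3.44, -4.86, 2.96, -2.58):
u·v = (-1.3)·0.67 + 4.23·(-3.44) + 3.73·(-4.86) + (-2.08)·2.96 + 0.04·(-2.58) = (-0.871) + (-14.5512) + (-18.1278) + (-6.1568) + (-0.1032) = -39.81.
|u| = √((-1.3)² + 4.23² + 3.73² + (-2.08)² + 0.04²) = √(1.69 + 17.8929 + 13.9129 + 4.3264 + 0.0016) = √37.8238, |v| = √(0.67² + (-3.44)² + (-4.86)² + 2.96² + (-2.58)²) = √(0.4489 + 11.8336 + 23.6196 + 8.7616 + 6.6564) = √51.3201.
cos θ = (u·v)/(|u||v|) = -39.81/(√37.8238·√51.3201) ≈ -0.903578
θ = arccos(-0.903578) ≈ 154.63°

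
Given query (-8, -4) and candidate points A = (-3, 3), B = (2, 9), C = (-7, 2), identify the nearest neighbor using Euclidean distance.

Distances: d(A) ≈ 8.6023, d(B) ≈ 16.4012, d(C) ≈ 6.0828. Nearest: C = (-7, 2) with distance 6.0828.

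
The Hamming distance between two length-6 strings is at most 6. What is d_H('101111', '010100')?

Differing positions: 1, 2, 3, 5, 6. Hamming distance = 5. The maximum possible Hamming distance for length-6 strings is 6, so d_H/6 = 5/6 ≈ 0.8333.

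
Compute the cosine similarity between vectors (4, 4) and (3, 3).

With u = (4, 4), v = (3, 3):
u·v = 4·3 + 4·3 = 12 + 12 = 24.
|u| = √(4² + 4²) = √32, |v| = √(3² + 3²) = √18, so |u||v| = √(32·18) = √576 = 24.
cos θ = (u·v)/(|u||v|) = 24/24 = 1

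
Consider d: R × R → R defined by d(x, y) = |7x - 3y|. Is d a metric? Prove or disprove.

No. d fails symmetry: d(7, 2) = |7·7 - 3·2| = |43| = 43, but d(2, 7) = |7·2 - 3·7| = |-7| = 7. Since 43 ≠ 7, d(x,y) ≠ d(y,x) in general.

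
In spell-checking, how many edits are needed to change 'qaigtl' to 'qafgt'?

Let D[i][j] be the edit distance between the first i characters of 'qaigtl' and the first j characters of 'qafgt', with D[i][0] = i, D[0][j] = j, and D[i][j] = D[i-1][j-1] if the characters match, else 1 + min(D[i-1][j], D[i][j-1], D[i-1][j-1]). Filling the table (rows: prefixes of 'qaigtl', columns: prefixes of 'qafgt'):
     ε  q  a  f  g  t
  ε  0  1  2  3  4  5
  q  1  0  1  2  3  4
  a  2  1  0  1  2  3
  i  3  2  1  1  2  3
  g  4  3  2  2  1  2
  t  5  4  3  3  2  1
  l  6  5  4  4  3  2
The bottom-right entry gives D[6][5] = 2, so no sequence of fewer than 2 edits works. Backtracking through the table gives one optimal edit sequence (2 edits):
  qaigtl → qafgtl (sub i→f @3)
  qafgtl → qafgt (del l @6)
Edit distance = 2.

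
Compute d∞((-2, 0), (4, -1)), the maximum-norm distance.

max(|x_i - y_i|) = max(|-2 - 4|, |0 - (-1)|) = max(6, 1) = 6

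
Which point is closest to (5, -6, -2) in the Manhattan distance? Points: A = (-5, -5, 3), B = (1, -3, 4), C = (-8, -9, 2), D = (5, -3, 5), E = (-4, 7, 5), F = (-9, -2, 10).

Distances: d(A) = 16, d(B) = 13, d(C) = 20, d(D) = 10, d(E) = 29, d(F) = 30. Nearest: D = (5, -3, 5) with distance 10.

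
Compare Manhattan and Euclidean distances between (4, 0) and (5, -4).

L1 = |4 - 5| + |0 - (-4)| = 1 + 4 = 5
L2 = √(1² + 4²) = √17 ≈ 4.1231
L1 ≥ L2 always (equality iff movement is along one axis); L1 > L2 here.
Ratio L1/L2 = 5/√17 ≈ 1.2127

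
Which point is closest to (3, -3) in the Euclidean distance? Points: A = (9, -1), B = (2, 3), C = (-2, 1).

Distances: d(A) ≈ 6.3246, d(B) ≈ 6.0828, d(C) ≈ 6.4031. Nearest: B = (2, 3) with distance 6.0828.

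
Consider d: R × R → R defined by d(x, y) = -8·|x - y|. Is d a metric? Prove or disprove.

No. With c = -8 < 0, d fails non-negativity: d(4, 11) = -8·|4 - 11| = -8·7 = -56 < 0.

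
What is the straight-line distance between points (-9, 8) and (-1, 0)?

√(Σ(x_i - y_i)²) = √((-9 - (-1))² + (8 - 0)²)
= √((-8)² + 8²) = √(64 + 64) = √128 ≈ 11.3137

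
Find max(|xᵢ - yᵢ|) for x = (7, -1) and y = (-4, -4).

max(|x_i - y_i|) = max(|7 - (-4)|, |-1 - (-4)|) = max(11, 3) = 11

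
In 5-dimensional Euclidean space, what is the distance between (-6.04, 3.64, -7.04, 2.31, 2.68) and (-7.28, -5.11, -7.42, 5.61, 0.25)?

√(Σ(x_i - y_i)²) = √((-6.04 - (-7.28))² + (3.64 - (-5.11))² + (-7.04 - (-7.42))² + (2.31 - 5.61)² + (2.68 - 0.25)²)
= √(1.24² + 8.75² + 0.38² + (-3.3)² + 2.43²) = √(1.5376 + 76.5625 + 0.1444 + 10.89 + 5.9049) = √95.0394 ≈ 9.7488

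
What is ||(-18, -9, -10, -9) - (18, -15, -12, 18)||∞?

max(|x_i - y_i|) = max(|-18 - 18|, |-9 - (-15)|, |-10 - (-12)|, |-9 - 18|) = max(36, 6, 2, 27) = 36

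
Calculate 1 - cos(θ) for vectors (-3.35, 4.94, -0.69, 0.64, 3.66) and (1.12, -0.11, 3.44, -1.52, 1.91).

With u = (-3.35, 4.94, -0.69, 0.64, 3.66), v = (1.12, -0.11, 3.44, -1.52, 1.91):
u·v = (-3.35)·1.12 + 4.94·(-0.11) + (-0.69)·3.44 + 0.64·(-1.52) + 3.66·1.91 = (-3.752) + (-0.5434) + (-2.3736) + (-0.9728) + 6.9906 = -0.6512.
|u| = √((-3.35)² + 4.94² + (-0.69)² + 0.64² + 3.66²) = √(11.2225 + 24.4036 + 0.4761 + 0.4096 + 13.3956) = √49.9074, |v| = √(1.12² + (-0.11)² + 3.44² + (-1.52)² + 1.91²) = √(1.2544 + 0.0121 + 11.8336 + 2.3104 + 3.6481) = √19.0586.
cos θ = (u·v)/(|u||v|) = -0.6512/(√49.9074·√19.0586) ≈ -0.0211
Cosine distance = 1 - cos θ ≈ 1 - (-0.0211) = 1.0211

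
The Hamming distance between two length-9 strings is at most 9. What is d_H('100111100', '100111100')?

Differing positions: none. Hamming distance = 0. The maximum possible Hamming distance for length-9 strings is 9, so d_H/9 = 0/9 = 0.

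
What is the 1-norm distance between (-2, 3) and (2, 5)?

Σ|x_i - y_i| = |-2 - 2| + |3 - 5| = 4 + 2 = 6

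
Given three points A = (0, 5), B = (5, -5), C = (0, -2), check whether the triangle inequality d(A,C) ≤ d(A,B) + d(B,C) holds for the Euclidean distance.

d(A,B) = √(5² + 10²) = √125 ≈ 11.1803, d(B,C) = √(5² + 3²) = √34 ≈ 5.831, d(A,C) = √(0² + 7²) = √49 = 7.
d(A,C) = 7 ≤ 11.1803 + 5.831 = 17.0113. Triangle inequality is satisfied.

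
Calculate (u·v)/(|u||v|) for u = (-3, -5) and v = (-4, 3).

With u = (-3, -5), v = (-4, 3):
u·v = (-3)·(-4) + (-5)·3 = 12 + (-15) = -3.
|u| = √((-3)² + (-5)²) = √34, |v| = √((-4)² + 3²) = √25, so |u||v| = √(34·25) = √850.
cos θ = (u·v)/(|u||v|) = -3/√850 ≈ -0.1029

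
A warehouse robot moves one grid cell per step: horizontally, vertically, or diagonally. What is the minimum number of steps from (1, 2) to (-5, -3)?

max(|x_i - y_i|) = max(|1 - (-5)|, |2 - (-3)|) = max(6, 5) = 6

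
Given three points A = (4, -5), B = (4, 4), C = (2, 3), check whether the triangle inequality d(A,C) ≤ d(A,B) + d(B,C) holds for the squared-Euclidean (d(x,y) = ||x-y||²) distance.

d(A,B) = 0² + 9² = 81, d(B,C) = 2² + 1² = 5, d(A,C) = 2² + 8² = 68.
d(A,C) = 68 ≤ 81 + 5 = 86. Triangle inequality is satisfied.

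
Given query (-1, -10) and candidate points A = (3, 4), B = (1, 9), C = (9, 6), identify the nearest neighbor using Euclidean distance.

Distances: d(A) ≈ 14.5602, d(B) ≈ 19.105, d(C) ≈ 18.868. Nearest: A = (3, 4) with distance 14.5602.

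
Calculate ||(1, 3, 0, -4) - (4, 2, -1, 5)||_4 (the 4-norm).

(Σ|x_i - y_i|^4)^(1/4) = (|1 - 4|^4 + |3 - 2|^4 + |0 - (-1)|^4 + |-4 - 5|^4)^(1/4)
= (3^4 + 1^4 + 1^4 + 9^4)^(1/4) = (81 + 1 + 1 + 6561)^(1/4) = (6644)^(1/4) ≈ 9.0283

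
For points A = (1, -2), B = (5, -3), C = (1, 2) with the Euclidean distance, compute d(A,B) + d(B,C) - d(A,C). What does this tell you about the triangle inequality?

d(A,B) = √(4² + 1²) = √17 ≈ 4.1231, d(B,C) = √(4² + 5²) = √41 ≈ 6.4031, d(A,C) = √(0² + 4²) = √16 = 4.
d(A,B) + d(B,C) - d(A,C) = 4.1231 + 6.4031 - 4 = 10.5262 - 4 = 6.5262 (to 4 decimal places). This is ≥ 0, so the triangle inequality holds for these points.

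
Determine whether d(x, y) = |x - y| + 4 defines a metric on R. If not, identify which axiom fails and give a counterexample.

No. d fails identity of indiscernibles (specifically d(x,x) = 0): d(5, 5) = |5 - 5| + 4 = 0 + 4 = 4 ≠ 0.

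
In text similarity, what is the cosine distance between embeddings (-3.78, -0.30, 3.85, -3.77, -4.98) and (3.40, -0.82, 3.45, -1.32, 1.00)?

With u = (-3.78, -0.30, 3.85, -3.77, -4.98), v = (3.40, -0.82, 3.45, -1.32, 1.00):
u·v = (-3.78)·3.4 + (-0.3)·(-0.82) + 3.85·3.45 + (-3.77)·(-1.32) + (-4.98)·1 = (-12.852) + 0.246 + 13.2825 + 4.9764 + (-4.98) = 0.6729.
|u| = √((-3.78)² + (-0.3)² + 3.85² + (-3.77)² + (-4.98)²) = √(14.2884 + 0.09 + 14.8225 + 14.2129 + 24.8004) = √68.2142, |v| = √(3.4² + (-0.82)² + 3.45² + (-1.32)² + 1²) = √(11.56 + 0.6724 + 11.9025 + 1.7424 + 1) = √26.8773.
cos θ = (u·v)/(|u||v|) = 0.6729/(√68.2142·√26.8773) ≈ 0.0157
Cosine distance = 1 - cos θ ≈ 1 - 0.0157 = 0.9843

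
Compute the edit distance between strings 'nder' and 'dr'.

Let D[i][j] be the edit distance between the first i characters of 'nder' and the first j characters of 'dr', with D[i][0] = i, D[0][j] = j, and D[i][j] = D[i-1][j-1] if the characters match, else 1 + min(D[i-1][j], D[i][j-1], D[i-1][j-1]). Filling the table (rows: prefixes of 'nder', columns: prefixes of 'dr'):
     ε  d  r
  ε  0  1  2
  n  1  1  2
  d  2  1  2
  e  3  2  2
  r  4  3  2
The bottom-right entry gives D[4][2] = 2, so no sequence of fewer than 2 edits works. Backtracking through the table gives one optimal edit sequence (2 edits):
  nder → der (del n @1)
  der → dr (del e @2)
Edit distance = 2.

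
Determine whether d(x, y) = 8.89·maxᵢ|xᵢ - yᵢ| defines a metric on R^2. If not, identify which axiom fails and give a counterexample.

Yes. The L∞ (Chebyshev) norm induces a metric on R^2, and multiplying a metric by a positive constant 8.89 > 0 preserves all four axioms: non-negativity (8.89·||x-y|| ≥ 0), identity (8.89·||x-y|| = 0 ⟺ ||x-y|| = 0 ⟺ x = y), symmetry (||x-y|| = ||y-x||), and the triangle inequality (8.89·||x-z|| ≤ 8.89·||x-y|| + 8.89·||y-z||). So d is a metric.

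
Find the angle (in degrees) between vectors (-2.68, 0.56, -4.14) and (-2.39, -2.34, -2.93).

With u = (-2.68, 0.56, -4.14), v = (-2.39, -2.34, -2.93):
u·v = (-2.68)·(-2.39) + 0.56·(-2.34) + (-4.14)·(-2.93) = 6.4052 + (-1.3104) + 12.1302 = 17.225.
|u| = √((-2.68)² + 0.56² + (-4.14)²) = √(7.1824 + 0.3136 + 17.1396) = √24.6356, |v| = √((-2.39)² + (-2.34)² + (-2.93)²) = √(5.7121 + 5.4756 + 8.5849) = √19.7726.
cos θ = (u·v)/(|u||v|) = 17.225/(√24.6356·√19.7726) ≈ 0.780451
θ = arccos(0.780451) ≈ 38.7°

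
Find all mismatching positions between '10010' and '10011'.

Differing positions: 5. Hamming distance = 1.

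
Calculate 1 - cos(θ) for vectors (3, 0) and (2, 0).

With u = (3, 0), v = (2, 0):
u·v = 3·2 + 0·0 = 6 + 0 = 6.
|u| = √(3² + 0²) = √9, |v| = √(2² + 0²) = √4, so |u||v| = √(9·4) = √36 = 6.
cos θ = (u·v)/(|u||v|) = 6/6 = 1
Cosine distance = 1 - cos θ = 1 - 1 = 0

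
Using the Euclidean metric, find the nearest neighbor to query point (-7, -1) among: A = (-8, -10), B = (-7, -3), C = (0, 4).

Distances: d(A) ≈ 9.0554, d(B) = 2, d(C) ≈ 8.6023. Nearest: B = (-7, -3) with distance 2.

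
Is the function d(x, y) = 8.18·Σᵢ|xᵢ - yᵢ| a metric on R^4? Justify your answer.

Yes. The L1 (Manhattan) norm induces a metric on R^4, and multiplying a metric by a positive constant 8.18 > 0 preserves all four axioms: non-negativity (8.18·||x-y|| ≥ 0), identity (8.18·||x-y|| = 0 ⟺ ||x-y|| = 0 ⟺ x = y), symmetry (||x-y|| = ||y-x||), and the triangle inequality (8.18·||x-z|| ≤ 8.18·||x-y|| + 8.18·||y-z||). So d is a metric.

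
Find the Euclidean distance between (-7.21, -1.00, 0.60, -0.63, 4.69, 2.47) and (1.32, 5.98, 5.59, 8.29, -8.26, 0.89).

√(Σ(x_i - y_i)²) = √((-7.21 - 1.32)² + (-1 - 5.98)² + (0.6 - 5.59)² + (-0.63 - 8.29)² + (4.69 - (-8.26))² + (2.47 - 0.89)²)
= √((-8.53)² + (-6.98)² + (-4.99)² + (-8.92)² + 12.95² + 1.58²) = √(72.7609 + 48.7204 + 24.9001 + 79.5664 + 167.7025 + 2.4964) = √396.1467 ≈ 19.9034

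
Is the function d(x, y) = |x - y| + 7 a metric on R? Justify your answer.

No. d fails identity of indiscernibles (specifically d(x,x) = 0): d(8, 8) = |8 - 8| + 7 = 0 + 7 = 7 ≠ 0.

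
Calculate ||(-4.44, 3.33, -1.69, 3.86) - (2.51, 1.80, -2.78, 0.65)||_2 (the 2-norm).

(Σ|x_i - y_i|^2)^(1/2) = (|-4.44 - 2.51|^2 + |3.33 - 1.8|^2 + |-1.69 - (-2.78)|^2 + |3.86 - 0.65|^2)^(1/2)
= (6.95^2 + 1.53^2 + 1.09^2 + 3.21^2)^(1/2) = (48.3025 + 2.3409 + 1.1881 + 10.3041)^(1/2) = (62.1356)^(1/2) ≈ 7.8826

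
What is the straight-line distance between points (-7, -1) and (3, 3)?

√(Σ(x_i - y_i)²) = √((-7 - 3)² + (-1 - 3)²)
= √((-10)² + (-4)²) = √(100 + 16) = √116 ≈ 10.7703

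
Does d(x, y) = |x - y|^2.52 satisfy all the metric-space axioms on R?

No. d(x,y) = |x-y|^2.52 fails the triangle inequality since p = 2.52 > 1. Counterexample: x = 1, y = 9, z = 15. d(x,z) = |1 - 15|^2.52 = 14^2.52 ≈ 773.1124, but d(x,y) + d(y,z) = 8^2.52 + 6^2.52 ≈ 188.7065 + 91.3989 = 280.1054. Since 773.1124 > 280.1054, the triangle inequality is violated.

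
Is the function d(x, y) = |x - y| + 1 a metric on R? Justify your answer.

No. d fails identity of indiscernibles (specifically d(x,x) = 0): d(0, 0) = |0 - 0| + 1 = 0 + 1 = 1 ≠ 0.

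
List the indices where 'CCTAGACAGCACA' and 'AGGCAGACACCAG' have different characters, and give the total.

Differing positions: 1, 2, 3, 4, 5, 6, 7, 8, 9, 11, 12, 13. Hamming distance = 12.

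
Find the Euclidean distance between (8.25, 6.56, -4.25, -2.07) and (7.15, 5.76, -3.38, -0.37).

√(Σ(x_i - y_i)²) = √((8.25 - 7.15)² + (6.56 - 5.76)² + (-4.25 - (-3.38))² + (-2.07 - (-0.37))²)
= √(1.1² + 0.8² + (-0.87)² + (-1.7)²) = √(1.21 + 0.64 + 0.7569 + 2.89) = √5.4969 ≈ 2.3445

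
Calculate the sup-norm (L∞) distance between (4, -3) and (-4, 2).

max(|x_i - y_i|) = max(|4 - (-4)|, |-3 - 2|) = max(8, 5) = 8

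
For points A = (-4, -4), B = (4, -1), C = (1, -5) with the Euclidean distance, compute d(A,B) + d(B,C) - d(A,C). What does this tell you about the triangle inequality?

d(A,B) = √(8² + 3²) = √73 ≈ 8.544, d(B,C) = √(3² + 4²) = √25 = 5, d(A,C) = √(5² + 1²) = √26 ≈ 5.099.
d(A,B) + d(B,C) - d(A,C) = 8.544 + 5 - 5.099 = 13.544 - 5.099 = 8.445 (to 4 decimal places). This is ≥ 0, so the triangle inequality holds for these points.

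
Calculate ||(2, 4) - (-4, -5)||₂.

√(Σ(x_i - y_i)²) = √((2 - (-4))² + (4 - (-5))²)
= √(6² + 9²) = √(36 + 81) = √117 ≈ 10.8167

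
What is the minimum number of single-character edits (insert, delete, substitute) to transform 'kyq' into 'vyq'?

Let D[i][j] be the edit distance between the first i characters of 'kyq' and the first j characters of 'vyq', with D[i][0] = i, D[0][j] = j, and D[i][j] = D[i-1][j-1] if the characters match, else 1 + min(D[i-1][j], D[i][j-1], D[i-1][j-1]). Filling the table (rows: prefixes of 'kyq', columns: prefixes of 'vyq'):
     ε  v  y  q
  ε  0  1  2  3
  k  1  1  2  3
  y  2  2  1  2
  q  3  3  2  1
The bottom-right entry gives D[3][3] = 1, so no sequence of fewer than 1 edit works. Backtracking through the table gives one optimal edit sequence (1 edit):
  kyq → vyq (sub k→v @1)
Edit distance = 1.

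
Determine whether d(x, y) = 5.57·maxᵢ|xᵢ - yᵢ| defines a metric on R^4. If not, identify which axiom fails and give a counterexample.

Yes. The L∞ (Chebyshev) norm induces a metric on R^4, and multiplying a metric by a positive constant 5.57 > 0 preserves all four axioms: non-negativity (5.57·||x-y|| ≥ 0), identity (5.57·||x-y|| = 0 ⟺ ||x-y|| = 0 ⟺ x = y), symmetry (||x-y|| = ||y-x||), and the triangle inequality (5.57·||x-z|| ≤ 5.57·||x-y|| + 5.57·||y-z||). So d is a metric.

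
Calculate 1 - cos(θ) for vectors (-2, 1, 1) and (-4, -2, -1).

With u = (-2, 1, 1), v = (-4, -2, -1):
u·v = (-2)·(-4) + 1·(-2) + 1·(-1) = 8 + (-2) + (-1) = 5.
|u| = √((-2)² + 1² + 1²) = √6, |v| = √((-4)² + (-2)² + (-1)²) = √21, so |u||v| = √(6·21) = √126.
cos θ = (u·v)/(|u||v|) = 5/√126 ≈ 0.4454
Cosine distance = 1 - cos θ ≈ 1 - 0.4454 = 0.5546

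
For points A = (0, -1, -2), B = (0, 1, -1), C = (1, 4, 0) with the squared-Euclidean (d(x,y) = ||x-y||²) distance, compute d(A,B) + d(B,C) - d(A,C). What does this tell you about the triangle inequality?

d(A,B) = 0² + 2² + 1² = 5, d(B,C) = 1² + 3² + 1² = 11, d(A,C) = 1² + 5² + 2² = 30.
d(A,B) + d(B,C) - d(A,C) = 5 + 11 - 30 = 16 - 30 = -14. This is < 0, so the triangle inequality FAILS for these points (squared-Euclidean is not a metric).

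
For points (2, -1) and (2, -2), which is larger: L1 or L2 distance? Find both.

L1 = |2 - 2| + |-1 - (-2)| = 0 + 1 = 1
L2 = √(0² + 1²) = √1 = 1
L1 ≥ L2 always (equality iff movement is along one axis); L1 = L2 here (movement is along a single axis).
Ratio L1/L2 = 1/1 = 1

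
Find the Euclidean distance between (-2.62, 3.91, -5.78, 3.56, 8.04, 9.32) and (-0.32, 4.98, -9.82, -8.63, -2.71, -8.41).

√(Σ(x_i - y_i)²) = √((-2.62 - (-0.32))² + (3.91 - 4.98)² + (-5.78 - (-9.82))² + (3.56 - (-8.63))² + (8.04 - (-2.71))² + (9.32 - (-8.41))²)
= √((-2.3)² + (-1.07)² + 4.04² + 12.19² + 10.75² + 17.73²) = √(5.29 + 1.1449 + 16.3216 + 148.5961 + 115.5625 + 314.3529) = √601.268 ≈ 24.5208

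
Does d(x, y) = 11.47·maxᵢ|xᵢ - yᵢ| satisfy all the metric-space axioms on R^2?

Yes. The L∞ (Chebyshev) norm induces a metric on R^2, and multiplying a metric by a positive constant 11.47 > 0 preserves all four axioms: non-negativity (11.47·||x-y|| ≥ 0), identity (11.47·||x-y|| = 0 ⟺ ||x-y|| = 0 ⟺ x = y), symmetry (||x-y|| = ||y-x||), and the triangle inequality (11.47·||x-z|| ≤ 11.47·||x-y|| + 11.47·||y-z||). So d is a metric.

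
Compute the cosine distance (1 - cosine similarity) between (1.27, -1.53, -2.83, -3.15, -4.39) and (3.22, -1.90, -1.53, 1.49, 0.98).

With u = (1.27, -1.53, -2.83, -3.15, -4.39), v = (3.22, -1.90, -1.53, 1.49, 0.98):
u·v = 1.27·3.22 + (-1.53)·(-1.9) + (-2.83)·(-1.53) + (-3.15)·1.49 + (-4.39)·0.98 = 4.0894 + 2.907 + 4.3299 + (-4.6935) + (-4.3022) = 2.3306.
|u| = √(1.27² + (-1.53)² + (-2.83)² + (-3.15)² + (-4.39)²) = √(1.6129 + 2.3409 + 8.0089 + 9.9225 + 19.2721) = √41.1573, |v| = √(3.22² + (-1.9)² + (-1.53)² + 1.49² + 0.98²) = √(10.3684 + 3.61 + 2.3409 + 2.2201 + 0.9604) = √19.4998.
cos θ = (u·v)/(|u||v|) = 2.3306/(√41.1573·√19.4998) ≈ 0.0823
Cosine distance = 1 - cos θ ≈ 1 - 0.0823 = 0.9177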